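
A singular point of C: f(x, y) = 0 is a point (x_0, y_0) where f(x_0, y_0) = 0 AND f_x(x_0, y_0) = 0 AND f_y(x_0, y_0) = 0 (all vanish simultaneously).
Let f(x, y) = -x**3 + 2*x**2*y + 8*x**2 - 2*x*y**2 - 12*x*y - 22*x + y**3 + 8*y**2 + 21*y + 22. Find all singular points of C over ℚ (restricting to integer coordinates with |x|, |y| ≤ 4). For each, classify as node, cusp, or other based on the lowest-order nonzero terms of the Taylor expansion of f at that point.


Singular points: {(2, -1)}; classification: cusp.

Compute partial derivatives:
  f_x = -3*x**2 + 4*x*y + 16*x - 2*y**2 - 12*y - 22.
  f_y = 2*x**2 - 4*x*y - 12*x + 3*y**2 + 16*y + 21.
Scan x_0 ∈ {−4, ..., 4}. For each x_0, f_y(x_0, y) is a polynomial in y; find its integer roots y ∈ {−4, ..., 4}, then test f_x and f at those candidates.
  x = -4: f_y(-4, y) = 3*y**2 + 32*y + 101; no integer root y with |y| ≤ 4.
  x = -3: f_y(-3, y) = 3*y**2 + 28*y + 75; no integer root y with |y| ≤ 4.
  x = -2: f_y(-2, y) = 3*y**2 + 24*y + 53; no integer root y with |y| ≤ 4.
  x = -1: f_y(-1, y) = 3*y**2 + 20*y + 35; no integer root y with |y| ≤ 4.
  x = 0: f_y(0, y) = 3*y**2 + 16*y + 21; vanishes at y ∈ {-3}. (0, -3): f_x = -4 ≠ 0.
  x = 1: f_y(1, y) = 3*y**2 + 12*y + 11; no integer root y with |y| ≤ 4.
  x = 2: f_y(2, y) = 3*y**2 + 8*y + 5; vanishes at y ∈ {-1}. (2, -1): f_x = 0, f = 0 — SINGULAR.
  x = 3: f_y(3, y) = 3*y**2 + 4*y + 3; no integer root y with |y| ≤ 4.
  x = 4: f_y(4, y) = 3*y**2 + 5; no integer root y with |y| ≤ 4.
Only singular point on the grid: (2, -1).
Classify: substitute x = 2 + u, y = -1 + v and expand: f = -u**3 + 2*u**2*v - 2*u*v**2 + v**3 + v**2.
No constant or linear terms (consistent with a singular point). Quadratic part: v**2. Cubic part: -u**3 + 2*u**2*v - 2*u*v**2 + v**3.
The quadratic part v**2 is a perfect square, so there is a single (double) tangent line v = 0, i.e. y = -1. Restricting the cubic part to that line (v = 0) leaves -u**3 ≠ 0, so f is not divisible by v and the branch is v² ≈ u**3 to lowest order — this is a cusp.
Classification: cusp.


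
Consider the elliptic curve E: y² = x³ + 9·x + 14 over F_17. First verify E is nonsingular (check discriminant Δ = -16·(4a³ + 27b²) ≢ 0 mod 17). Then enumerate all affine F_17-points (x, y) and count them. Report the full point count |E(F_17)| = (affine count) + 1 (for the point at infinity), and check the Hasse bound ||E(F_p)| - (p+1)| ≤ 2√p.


Affine points = {(3, 0), (9, 5), (9, 12), (10, 4), (10, 13), (11, 4), (11, 13), (13, 4), (13, 13), (16, 2), (16, 15)}; affine count = 11; |E(F_17)| = 12.

Discriminant check: Δ ∝ 4a³ + 27b² = 4·9³ + 27·14² = 4·729 + 27·196 ≡ 14 (mod 17). Nonzero ⇒ E is nonsingular.
For each x ∈ F_17, compute rhs = x³ + 9·x + 14 mod 17, then count y ∈ F_17 with y² ≡ rhs.
  x = 0: rhs = 14, matching y values: none (0 points).
  x = 1: rhs = 7, matching y values: none (0 points).
  x = 2: rhs = 6, matching y values: none (0 points).
  x = 3: rhs = 0, matching y values: 0 (1 points).
  x = 4: rhs = 12, matching y values: none (0 points).
  x = 5: rhs = 14, matching y values: none (0 points).
  x = 6: rhs = 12, matching y values: none (0 points).
  x = 7: rhs = 12, matching y values: none (0 points).
  x = 8: rhs = 3, matching y values: none (0 points).
  x = 9: rhs = 8, matching y values: 5, 12 (2 points).
  x = 10: rhs = 16, matching y values: 4, 13 (2 points).
  x = 11: rhs = 16, matching y values: 4, 13 (2 points).
  x = 12: rhs = 14, matching y values: none (0 points).
  x = 13: rhs = 16, matching y values: 4, 13 (2 points).
  x = 14: rhs = 11, matching y values: none (0 points).
  x = 15: rhs = 5, matching y values: none (0 points).
  x = 16: rhs = 4, matching y values: 2, 15 (2 points).
Total affine count: 11.
Full point count |E(F_17)| = 11 + 1 = 12.
Hasse bound: |12 − (17+1)| = |-6| = 6 ≤ 2√17 ≈ 8.2462 ✓.


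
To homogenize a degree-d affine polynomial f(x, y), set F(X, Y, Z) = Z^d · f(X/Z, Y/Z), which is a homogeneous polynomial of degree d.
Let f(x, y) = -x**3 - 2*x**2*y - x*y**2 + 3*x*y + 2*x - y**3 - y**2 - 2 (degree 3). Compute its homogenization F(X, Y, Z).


F(X, Y, Z) = -X**3 - 2*X**2*Y - X*Y**2 + 3*X*Y*Z + 2*X*Z**2 - Y**3 - Y**2*Z - 2*Z**3

deg(f) = 3.
Substitute x = X/Z, y = Y/Z into f, then multiply by Z^3.
  monomial -1·x^3·y^0 ↦ -1·X^3·Y^0·Z^0.
  monomial -2·x^2·y^1 ↦ -2·X^2·Y^1·Z^0.
  monomial -1·x^1·y^2 ↦ -1·X^1·Y^2·Z^0.
  monomial 3·x^1·y^1 ↦ 3·X^1·Y^1·Z^1.
  monomial 2·x^1·y^0 ↦ 2·X^1·Y^0·Z^2.
  monomial -1·x^0·y^3 ↦ -1·X^0·Y^3·Z^0.
  monomial -1·x^0·y^2 ↦ -1·X^0·Y^2·Z^1.
  monomial -2·x^0·y^0 ↦ -2·X^0·Y^0·Z^3.
Collecting: F(X, Y, Z) = -X**3 - 2*X**2*Y - X*Y**2 + 3*X*Y*Z + 2*X*Z**2 - Y**3 - Y**2*Z - 2*Z**3.


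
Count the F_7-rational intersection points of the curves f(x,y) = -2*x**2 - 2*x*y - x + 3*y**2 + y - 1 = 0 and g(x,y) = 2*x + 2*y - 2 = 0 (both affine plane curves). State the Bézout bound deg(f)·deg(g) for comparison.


Common zeros: {(3, 5), (5, 3)}; count = 2; Bézout bound = 2.

deg(f) = 2, deg(g) = 1, so Bézout bound = 2.
Scan x ∈ F_7. For each x, list the y ∈ F_7 with f(x, y) ≡ 0 and those with g(x, y) ≡ 0 (mod 7); the common zeros in that column are the intersection.
  x = 0: f ≡ 0 at y ∈ ∅; g ≡ 0 at y ∈ {1}; common: ∅.
  x = 1: f ≡ 0 at y ∈ {6}; g ≡ 0 at y ∈ {0}; common: ∅.
  x = 2: f ≡ 0 at y ∈ {3, 5}; g ≡ 0 at y ∈ {6}; common: ∅.
  x = 3: f ≡ 0 at y ∈ {5, 6}; g ≡ 0 at y ∈ {5}; common: {5}.
  x = 4: f ≡ 0 at y ∈ ∅; g ≡ 0 at y ∈ {4}; common: ∅.
  x = 5: f ≡ 0 at y ∈ {0, 3}; g ≡ 0 at y ∈ {3}; common: {3}.
  x = 6: f ≡ 0 at y ∈ ∅; g ≡ 0 at y ∈ {2}; common: ∅.
Collecting: common zeros = {(3, 5), (5, 3)}, so the count is 2.
Comparison with the Bézout bound: 2 ≤ 2 = deg(f)·deg(g), as expected for curves with no common component (the bound is attained).


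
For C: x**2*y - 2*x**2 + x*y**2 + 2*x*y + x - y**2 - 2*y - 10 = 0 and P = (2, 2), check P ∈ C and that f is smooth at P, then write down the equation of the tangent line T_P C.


Tangent line at P: 9*x + 10*y - 38 = 0.

Step 1: f(2, 2) = 0, so P lies on C.
Step 2: partial derivatives
  f_x(x, y) = 2*x*y - 4*x + y**2 + 2*y + 1, f_y(x, y) = x**2 + 2*x*y + 2*x - 2*y - 2.
  f_x(P) = 9, f_y(P) = 10 (gradient nonzero, so P is smooth).
Step 3: tangent line at P: 9·(x − 2) + 10·(y − 2) = 0.
Expanding: 9*x + 10*y - 38 = 0.


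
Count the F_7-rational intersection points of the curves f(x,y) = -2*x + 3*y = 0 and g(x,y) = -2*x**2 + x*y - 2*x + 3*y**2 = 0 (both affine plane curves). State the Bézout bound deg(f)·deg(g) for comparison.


Common zeros: {(0, 0)}; count = 1; Bézout bound = 2.

deg(f) = 1, deg(g) = 2, so Bézout bound = 2.
Scan x ∈ F_7. For each x, list the y ∈ F_7 with f(x, y) ≡ 0 and those with g(x, y) ≡ 0 (mod 7); the common zeros in that column are the intersection.
  x = 0: f ≡ 0 at y ∈ {0}; g ≡ 0 at y ∈ {0}; common: {0}.
  x = 1: f ≡ 0 at y ∈ {3}; g ≡ 0 at y ∈ {1}; common: ∅.
  x = 2: f ≡ 0 at y ∈ {6}; g ≡ 0 at y ∈ {1, 3}; common: ∅.
  x = 3: f ≡ 0 at y ∈ {2}; g ≡ 0 at y ∈ ∅; common: ∅.
  x = 4: f ≡ 0 at y ∈ {5}; g ≡ 0 at y ∈ ∅; common: ∅.
  x = 5: f ≡ 0 at y ∈ {1}; g ≡ 0 at y ∈ ∅; common: ∅.
  x = 6: f ≡ 0 at y ∈ {4}; g ≡ 0 at y ∈ {0, 5}; common: ∅.
Collecting: common zeros = {(0, 0)}, so the count is 1.
Comparison with the Bézout bound: 1 ≤ 2 = deg(f)·deg(g), as expected for curves with no common component (the affine F_7-count falls short of the bound because intersections may lie at infinity, over extension fields, or carry multiplicity).


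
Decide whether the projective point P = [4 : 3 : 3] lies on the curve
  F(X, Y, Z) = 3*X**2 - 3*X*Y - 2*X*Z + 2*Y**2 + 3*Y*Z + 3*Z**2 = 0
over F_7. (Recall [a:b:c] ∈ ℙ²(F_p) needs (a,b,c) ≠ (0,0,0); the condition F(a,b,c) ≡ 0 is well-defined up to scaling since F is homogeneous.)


F(4,3,3) ≡ 4 (mod 7); P is NOT on the curve.

Evaluate F(4, 3, 3) term-by-term (mod 7).
  3*X**2 ↦ 3·16·1·1 = 48
  -3*X*Y ↦ -3·4·3·1 = -36
  -2*X*Z ↦ -2·4·1·3 = -24
  2*Y**2 ↦ 2·1·9·1 = 18
  3*Y*Z ↦ 3·1·3·3 = 27
  3*Z**2 ↦ 3·1·1·9 = 27
Sum: F(4, 3, 3) = (48) + (-36) + (-24) + (18) + (27) + (27) = 60.
Reducing mod 7: 60 ≡ 4 (mod 7).
Since F(a, b, c) ≡ 4 ≠ 0 (mod 7), P does NOT lie on the curve.


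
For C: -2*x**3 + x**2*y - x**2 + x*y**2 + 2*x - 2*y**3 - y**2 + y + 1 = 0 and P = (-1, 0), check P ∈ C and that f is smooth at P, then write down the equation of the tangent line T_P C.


Tangent line at P: -2*x + 2*y - 2 = 0.

Step 1: f(-1, 0) = 0, so P lies on C.
Step 2: partial derivatives
  f_x(x, y) = -6*x**2 + 2*x*y - 2*x + y**2 + 2, f_y(x, y) = x**2 + 2*x*y - 6*y**2 - 2*y + 1.
  f_x(P) = -2, f_y(P) = 2 (gradient nonzero, so P is smooth).
Step 3: tangent line at P: -2·(x − -1) + 2·(y − 0) = 0.
Expanding: -2*x + 2*y - 2 = 0.


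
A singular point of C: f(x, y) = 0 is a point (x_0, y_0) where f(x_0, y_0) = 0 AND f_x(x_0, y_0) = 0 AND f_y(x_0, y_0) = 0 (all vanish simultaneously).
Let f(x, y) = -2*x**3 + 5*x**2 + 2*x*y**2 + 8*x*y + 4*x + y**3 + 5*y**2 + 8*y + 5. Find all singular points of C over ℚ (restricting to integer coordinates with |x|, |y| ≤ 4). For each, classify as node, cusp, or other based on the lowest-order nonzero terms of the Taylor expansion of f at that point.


Singular points: {(1, -2)}; classification: node.

Compute partial derivatives:
  f_x = -6*x**2 + 10*x + 2*y**2 + 8*y + 4.
  f_y = 4*x*y + 8*x + 3*y**2 + 10*y + 8.
Scan x_0 ∈ {−4, ..., 4}. For each x_0, f_y(x_0, y) is a polynomial in y; find its integer roots y ∈ {−4, ..., 4}, then test f_x and f at those candidates.
  x = -4: f_y(-4, y) = 3*y**2 - 6*y - 24; vanishes at y ∈ {-2, 4}. (-4, -2): f_x = -140 ≠ 0; (-4, 4): f_x = -68 ≠ 0.
  x = -3: f_y(-3, y) = 3*y**2 - 2*y - 16; vanishes at y ∈ {-2}. (-3, -2): f_x = -88 ≠ 0.
  x = -2: f_y(-2, y) = 3*y**2 + 2*y - 8; vanishes at y ∈ {-2}. (-2, -2): f_x = -48 ≠ 0.
  x = -1: f_y(-1, y) = 3*y**2 + 6*y; vanishes at y ∈ {-2, 0}. (-1, -2): f_x = -20 ≠ 0; (-1, 0): f_x = -12 ≠ 0.
  x = 0: f_y(0, y) = 3*y**2 + 10*y + 8; vanishes at y ∈ {-2}. (0, -2): f_x = -4 ≠ 0.
  x = 1: f_y(1, y) = 3*y**2 + 14*y + 16; vanishes at y ∈ {-2}. (1, -2): f_x = 0, f = 0 — SINGULAR.
  x = 2: f_y(2, y) = 3*y**2 + 18*y + 24; vanishes at y ∈ {-4, -2}. (2, -4): f_x = 0 but f = 1 ≠ 0; (2, -2): f_x = -8 ≠ 0.
  x = 3: f_y(3, y) = 3*y**2 + 22*y + 32; vanishes at y ∈ {-2}. (3, -2): f_x = -28 ≠ 0.
  x = 4: f_y(4, y) = 3*y**2 + 26*y + 40; vanishes at y ∈ {-2}. (4, -2): f_x = -60 ≠ 0.
Only singular point on the grid: (1, -2).
Classify: substitute x = 1 + u, y = -2 + v and expand: f = -2*u**3 - u**2 + 2*u*v**2 + v**3 + v**2.
No constant or linear terms (consistent with a singular point). Quadratic part: -u**2 + v**2. Cubic part: -2*u**3 + 2*u*v**2 + v**3.
The quadratic part v**2 - u**2 = (v − u)(v + u) splits into two distinct linear factors, so there are two distinct tangent lines y − -2 = ±(x − 1) — this is a node (ordinary double point).
Classification: node.


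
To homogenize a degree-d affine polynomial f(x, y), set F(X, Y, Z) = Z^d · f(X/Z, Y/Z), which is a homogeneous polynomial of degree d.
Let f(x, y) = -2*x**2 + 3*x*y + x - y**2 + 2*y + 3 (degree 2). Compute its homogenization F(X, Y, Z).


F(X, Y, Z) = -2*X**2 + 3*X*Y + X*Z - Y**2 + 2*Y*Z + 3*Z**2

deg(f) = 2.
Substitute x = X/Z, y = Y/Z into f, then multiply by Z^2.
  monomial -2·x^2·y^0 ↦ -2·X^2·Y^0·Z^0.
  monomial 3·x^1·y^1 ↦ 3·X^1·Y^1·Z^0.
  monomial 1·x^1·y^0 ↦ 1·X^1·Y^0·Z^1.
  monomial -1·x^0·y^2 ↦ -1·X^0·Y^2·Z^0.
  monomial 2·x^0·y^1 ↦ 2·X^0·Y^1·Z^1.
  monomial 3·x^0·y^0 ↦ 3·X^0·Y^0·Z^2.
Collecting: F(X, Y, Z) = -2*X**2 + 3*X*Y + X*Z - Y**2 + 2*Y*Z + 3*Z**2.


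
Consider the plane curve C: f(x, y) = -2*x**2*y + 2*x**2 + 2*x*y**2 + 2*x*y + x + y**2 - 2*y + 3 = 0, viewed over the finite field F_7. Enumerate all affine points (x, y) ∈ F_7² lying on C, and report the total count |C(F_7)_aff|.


Affine F_7-points: {(1, 1), (1, 2), (2, 2), (4, 3)}; count = 4.

For each of the 49 pairs (x, y) ∈ F_7², evaluate f(x, y) mod 7. Record the zeros.
  x = 0: [0↦3, 1↦2, 2↦3, 3↦6, 4↦4, 5↦4, 6↦6]  zeros at y ∈ ∅
  x = 1: [0↦6, 1↦0, 2↦0, 3↦6, 4↦4, 5↦1, 6↦4]  zeros at y ∈ {1, 2}
  x = 2: [0↦6, 1↦5, 2↦0, 3↦5, 4↦6, 5↦3, 6↦3]  zeros at y ∈ {2}
  x = 3: [0↦3, 1↦3, 2↦3, 3↦3, 4↦3, 5↦3, 6↦3]  zeros at y ∈ ∅
  x = 4: [0↦4, 1↦1, 2↦2, 3↦0, 4↦2, 5↦1, 6↦4]  zeros at y ∈ {3}
  x = 5: [0↦2, 1↦6, 2↦4, 3↦3, 4↦3, 5↦4, 6↦6]  zeros at y ∈ ∅
  x = 6: [0↦4, 1↦4, 2↦2, 3↦5, 4↦6, 5↦5, 6↦2]  zeros at y ∈ ∅
Collecting zeros: affine points = {(1, 1), (1, 2), (2, 2), (4, 3)}.
Total count |C(F_7)_aff| = 4.


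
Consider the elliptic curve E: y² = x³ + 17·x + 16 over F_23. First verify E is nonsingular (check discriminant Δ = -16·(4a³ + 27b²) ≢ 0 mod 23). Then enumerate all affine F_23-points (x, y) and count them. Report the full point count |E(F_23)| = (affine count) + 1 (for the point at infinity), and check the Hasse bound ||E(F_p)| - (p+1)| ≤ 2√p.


Affine points = {(0, 4), (0, 19), (2, 9), (2, 14), (3, 5), (3, 18), (6, 9), (6, 14), (7, 8), (7, 15), (9, 1), (9, 22), (10, 6), (10, 17), (11, 4), (11, 19), (12, 4), (12, 19), (14, 10), (14, 13), (15, 9), (15, 14), (18, 6), (18, 17)}; affine count = 24; |E(F_23)| = 25.

Discriminant check: Δ ∝ 4a³ + 27b² = 4·17³ + 27·16² = 4·4913 + 27·256 ≡ 22 (mod 23). Nonzero ⇒ E is nonsingular.
For each x ∈ F_23, compute rhs = x³ + 17·x + 16 mod 23, then count y ∈ F_23 with y² ≡ rhs.
  x = 0: rhs = 16, matching y values: 4, 19 (2 points).
  x = 1: rhs = 11, matching y values: none (0 points).
  x = 2: rhs = 12, matching y values: 9, 14 (2 points).
  x = 3: rhs = 2, matching y values: 5, 18 (2 points).
  x = 4: rhs = 10, matching y values: none (0 points).
  x = 5: rhs = 19, matching y values: none (0 points).
  x = 6: rhs = 12, matching y values: 9, 14 (2 points).
  x = 7: rhs = 18, matching y values: 8, 15 (2 points).
  x = 8: rhs = 20, matching y values: none (0 points).
  x = 9: rhs = 1, matching y values: 1, 22 (2 points).
  x = 10: rhs = 13, matching y values: 6, 17 (2 points).
  x = 11: rhs = 16, matching y values: 4, 19 (2 points).
  x = 12: rhs = 16, matching y values: 4, 19 (2 points).
  x = 13: rhs = 19, matching y values: none (0 points).
  x = 14: rhs = 8, matching y values: 10, 13 (2 points).
  x = 15: rhs = 12, matching y values: 9, 14 (2 points).
  x = 16: rhs = 14, matching y values: none (0 points).
  x = 17: rhs = 20, matching y values: none (0 points).
  x = 18: rhs = 13, matching y values: 6, 17 (2 points).
  x = 19: rhs = 22, matching y values: none (0 points).
  x = 20: rhs = 7, matching y values: none (0 points).
  x = 21: rhs = 20, matching y values: none (0 points).
  x = 22: rhs = 21, matching y values: none (0 points).
Total affine count: 24.
Full point count |E(F_23)| = 24 + 1 = 25.
Hasse bound: |25 − (23+1)| = |1| = 1 ≤ 2√23 ≈ 9.5917 ✓.


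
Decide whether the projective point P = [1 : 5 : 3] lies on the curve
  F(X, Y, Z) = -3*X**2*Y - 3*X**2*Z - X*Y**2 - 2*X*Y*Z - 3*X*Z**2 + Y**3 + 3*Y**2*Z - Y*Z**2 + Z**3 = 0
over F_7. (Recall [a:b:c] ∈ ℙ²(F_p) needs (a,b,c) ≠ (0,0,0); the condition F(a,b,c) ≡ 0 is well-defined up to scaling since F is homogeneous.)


F(1,5,3) ≡ 2 (mod 7); P is NOT on the curve.

Evaluate F(1, 5, 3) term-by-term (mod 7).
  -3*X**2*Y ↦ -3·1·5·1 = -15
  -3*X**2*Z ↦ -3·1·1·3 = -9
  -X*Y**2 ↦ -1·1·25·1 = -25
  -2*X*Y*Z ↦ -2·1·5·3 = -30
  -3*X*Z**2 ↦ -3·1·1·9 = -27
  Y**3 ↦ 1·1·125·1 = 125
  3*Y**2*Z ↦ 3·1·25·3 = 225
  -Y*Z**2 ↦ -1·1·5·9 = -45
  Z**3 ↦ 1·1·1·27 = 27
Sum: F(1, 5, 3) = (-15) + (-9) + (-25) + (-30) + (-27) + (125) + (225) + (-45) + (27) = 226.
Reducing mod 7: 226 ≡ 2 (mod 7).
Since F(a, b, c) ≡ 2 ≠ 0 (mod 7), P does NOT lie on the curve.


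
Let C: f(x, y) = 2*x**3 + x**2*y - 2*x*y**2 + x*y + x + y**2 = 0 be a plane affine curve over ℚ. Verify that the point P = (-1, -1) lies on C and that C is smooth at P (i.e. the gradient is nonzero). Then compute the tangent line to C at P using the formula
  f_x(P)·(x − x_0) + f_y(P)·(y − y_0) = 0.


Tangent line at P: 6*x - 6*y = 0.

Step 1: f(-1, -1) = 0, so P lies on C.
Step 2: partial derivatives
  f_x(x, y) = 6*x**2 + 2*x*y - 2*y**2 + y + 1, f_y(x, y) = x**2 - 4*x*y + x + 2*y.
  f_x(P) = 6, f_y(P) = -6 (gradient nonzero, so P is smooth).
Step 3: tangent line at P: 6·(x − -1) + -6·(y − -1) = 0.
Expanding: 6*x - 6*y = 0.


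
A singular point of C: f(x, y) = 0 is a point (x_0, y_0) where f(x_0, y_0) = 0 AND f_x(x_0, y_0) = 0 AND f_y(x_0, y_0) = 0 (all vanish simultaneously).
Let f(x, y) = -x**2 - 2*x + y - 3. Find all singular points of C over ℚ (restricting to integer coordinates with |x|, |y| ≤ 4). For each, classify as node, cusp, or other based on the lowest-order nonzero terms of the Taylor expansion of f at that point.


No singular points in the scanned grid; C is smooth there.

Compute partial derivatives:
  f_x = -2*x - 2.
  f_y = 1.
f_y = 1 is a nonzero constant, so f_y never vanishes: no point (x, y) can satisfy f = f_x = f_y = 0. In particular no (x, y) ∈ {−4, ..., 4}² is singular; the curve is smooth.


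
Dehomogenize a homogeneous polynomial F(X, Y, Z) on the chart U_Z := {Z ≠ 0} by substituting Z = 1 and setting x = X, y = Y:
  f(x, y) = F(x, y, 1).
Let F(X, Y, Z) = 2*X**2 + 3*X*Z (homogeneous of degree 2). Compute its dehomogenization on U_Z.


f(x, y) = 2*x**2 + 3*x

On U_Z we set Z = 1. Each monomial c·X^i·Y^j·Z^k in F becomes c·x^i·y^j·1^k = c·x^i·y^j.
Substituting Z = 1: F(X, Y, 1) = 2*x**2 + 3*x.
Note: deg(f) ≤ deg(F) = 2; strict inequality happens when F is divisible by Z (lost terms).


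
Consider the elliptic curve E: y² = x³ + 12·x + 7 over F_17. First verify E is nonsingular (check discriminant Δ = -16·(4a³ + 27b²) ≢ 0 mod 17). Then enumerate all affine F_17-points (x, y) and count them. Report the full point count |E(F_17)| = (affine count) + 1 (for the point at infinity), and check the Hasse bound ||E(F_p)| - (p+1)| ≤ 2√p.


Affine points = {(3, 6), (3, 11), (4, 0), (7, 3), (7, 14), (11, 5), (11, 12), (12, 3), (12, 14), (15, 3), (15, 14)}; affine count = 11; |E(F_17)| = 12.

Discriminant check: Δ ∝ 4a³ + 27b² = 4·12³ + 27·7² = 4·1728 + 27·49 ≡ 7 (mod 17). Nonzero ⇒ E is nonsingular.
For each x ∈ F_17, compute rhs = x³ + 12·x + 7 mod 17, then count y ∈ F_17 with y² ≡ rhs.
  x = 0: rhs = 7, matching y values: none (0 points).
  x = 1: rhs = 3, matching y values: none (0 points).
  x = 2: rhs = 5, matching y values: none (0 points).
  x = 3: rhs = 2, matching y values: 6, 11 (2 points).
  x = 4: rhs = 0, matching y values: 0 (1 points).
  x = 5: rhs = 5, matching y values: none (0 points).
  x = 6: rhs = 6, matching y values: none (0 points).
  x = 7: rhs = 9, matching y values: 3, 14 (2 points).
  x = 8: rhs = 3, matching y values: none (0 points).
  x = 9: rhs = 11, matching y values: none (0 points).
  x = 10: rhs = 5, matching y values: none (0 points).
  x = 11: rhs = 8, matching y values: 5, 12 (2 points).
  x = 12: rhs = 9, matching y values: 3, 14 (2 points).
  x = 13: rhs = 14, matching y values: none (0 points).
  x = 14: rhs = 12, matching y values: none (0 points).
  x = 15: rhs = 9, matching y values: 3, 14 (2 points).
  x = 16: rhs = 11, matching y values: none (0 points).
Total affine count: 11.
Full point count |E(F_17)| = 11 + 1 = 12.
Hasse bound: |12 − (17+1)| = |-6| = 6 ≤ 2√17 ≈ 8.2462 ✓.


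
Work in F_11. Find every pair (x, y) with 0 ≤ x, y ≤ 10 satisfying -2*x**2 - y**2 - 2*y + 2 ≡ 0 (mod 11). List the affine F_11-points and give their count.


Affine F_11-points: {(0, 4), (0, 5), (1, 0), (1, 9), (4, 1), (4, 8), (7, 1), (7, 8), (10, 0), (10, 9)}; count = 10.

For each of the 121 pairs (x, y) ∈ F_11², evaluate f(x, y) mod 11. Record the zeros.
  x = 0: [0↦2, 1↦10, 2↦5, 3↦9, 4↦0, 5↦0, 6↦9, 7↦5, 8↦10, 9↦2, 10↦3]  zeros at y ∈ {4, 5}
  x = 1: [0↦0, 1↦8, 2↦3, 3↦7, 4↦9, 5↦9, 6↦7, 7↦3, 8↦8, 9↦0, 10↦1]  zeros at y ∈ {0, 9}
  x = 2: [0↦5, 1↦2, 2↦8, 3↦1, 4↦3, 5↦3, 6↦1, 7↦8, 8↦2, 9↦5, 10↦6]  zeros at y ∈ ∅
  x = 3: [0↦6, 1↦3, 2↦9, 3↦2, 4↦4, 5↦4, 6↦2, 7↦9, 8↦3, 9↦6, 10↦7]  zeros at y ∈ ∅
  x = 4: [0↦3, 1↦0, 2↦6, 3↦10, 4↦1, 5↦1, 6↦10, 7↦6, 8↦0, 9↦3, 10↦4]  zeros at y ∈ {1, 8}
  x = 5: [0↦7, 1↦4, 2↦10, 3↦3, 4↦5, 5↦5, 6↦3, 7↦10, 8↦4, 9↦7, 10↦8]  zeros at y ∈ ∅
  x = 6: [0↦7, 1↦4, 2↦10, 3↦3, 4↦5, 5↦5, 6↦3, 7↦10, 8↦4, 9↦7, 10↦8]  zeros at y ∈ ∅
  x = 7: [0↦3, 1↦0, 2↦6, 3↦10, 4↦1, 5↦1, 6↦10, 7↦6, 8↦0, 9↦3, 10↦4]  zeros at y ∈ {1, 8}
  x = 8: [0↦6, 1↦3, 2↦9, 3↦2, 4↦4, 5↦4, 6↦2, 7↦9, 8↦3, 9↦6, 10↦7]  zeros at y ∈ ∅
  x = 9: [0↦5, 1↦2, 2↦8, 3↦1, 4↦3, 5↦3, 6↦1, 7↦8, 8↦2, 9↦5, 10↦6]  zeros at y ∈ ∅
  x = 10: [0↦0, 1↦8, 2↦3, 3↦7, 4↦9, 5↦9, 6↦7, 7↦3, 8↦8, 9↦0, 10↦1]  zeros at y ∈ {0, 9}
Collecting zeros: affine points = {(0, 4), (0, 5), (1, 0), (1, 9), (4, 1), (4, 8), (7, 1), (7, 8), (10, 0), (10, 9)}.
Total count |C(F_11)_aff| = 10.


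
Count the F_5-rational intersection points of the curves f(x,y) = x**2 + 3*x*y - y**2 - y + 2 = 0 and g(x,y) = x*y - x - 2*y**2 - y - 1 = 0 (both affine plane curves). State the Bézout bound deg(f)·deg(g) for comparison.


Common zeros: {(1, 3)}; count = 1; Bézout bound = 4.

deg(f) = 2, deg(g) = 2, so Bézout bound = 4.
Scan x ∈ F_5. For each x, list the y ∈ F_5 with f(x, y) ≡ 0 and those with g(x, y) ≡ 0 (mod 5); the common zeros in that column are the intersection.
  x = 0: f ≡ 0 at y ∈ {1, 3}; g ≡ 0 at y ∈ ∅; common: ∅.
  x = 1: f ≡ 0 at y ∈ {3, 4}; g ≡ 0 at y ∈ {2, 3}; common: {3}.
  x = 2: f ≡ 0 at y ∈ {1, 4}; g ≡ 0 at y ∈ ∅; common: ∅.
  x = 3: f ≡ 0 at y ∈ ∅; g ≡ 0 at y ∈ ∅; common: ∅.
  x = 4: f ≡ 0 at y ∈ ∅; g ≡ 0 at y ∈ {0, 4}; common: ∅.
Collecting: common zeros = {(1, 3)}, so the count is 1.
Comparison with the Bézout bound: 1 ≤ 4 = deg(f)·deg(g), as expected for curves with no common component (the affine F_5-count falls short of the bound because intersections may lie at infinity, over extension fields, or carry multiplicity).


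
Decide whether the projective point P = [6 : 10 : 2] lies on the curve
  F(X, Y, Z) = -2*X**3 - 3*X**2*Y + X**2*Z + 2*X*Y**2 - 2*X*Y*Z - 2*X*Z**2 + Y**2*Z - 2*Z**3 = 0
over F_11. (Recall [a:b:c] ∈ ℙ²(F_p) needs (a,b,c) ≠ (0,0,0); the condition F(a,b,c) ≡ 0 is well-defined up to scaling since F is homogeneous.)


F(6,10,2) ≡ 8 (mod 11); P is NOT on the curve.

Evaluate F(6, 10, 2) term-by-term (mod 11).
  -2*X**3 ↦ -2·216·1·1 = -432
  -3*X**2*Y ↦ -3·36·10·1 = -1080
  X**2*Z ↦ 1·36·1·2 = 72
  2*X*Y**2 ↦ 2·6·100·1 = 1200
  -2*X*Y*Z ↦ -2·6·10·2 = -240
  -2*X*Z**2 ↦ -2·6·1·4 = -48
  Y**2*Z ↦ 1·1·100·2 = 200
  -2*Z**3 ↦ -2·1·1·8 = -16
Sum: F(6, 10, 2) = (-432) + (-1080) + (72) + (1200) + (-240) + (-48) + (200) + (-16) = -344.
Reducing mod 11: -344 ≡ 8 (mod 11).
Since F(a, b, c) ≡ 8 ≠ 0 (mod 11), P does NOT lie on the curve.


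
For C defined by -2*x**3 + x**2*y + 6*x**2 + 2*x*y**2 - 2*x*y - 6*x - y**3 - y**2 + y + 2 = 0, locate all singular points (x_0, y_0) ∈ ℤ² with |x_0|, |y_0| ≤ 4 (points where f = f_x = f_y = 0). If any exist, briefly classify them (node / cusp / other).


Singular points: {(1, 0)}; classification: cusp.

Compute partial derivatives:
  f_x = -6*x**2 + 2*x*y + 12*x + 2*y**2 - 2*y - 6.
  f_y = x**2 + 4*x*y - 2*x - 3*y**2 - 2*y + 1.
Scan x_0 ∈ {−4, ..., 4}. For each x_0, f_y(x_0, y) is a polynomial in y; find its integer roots y ∈ {−4, ..., 4}, then test f_x and f at those candidates.
  x = -4: f_y(-4, y) = -3*y**2 - 18*y + 25; no integer root y with |y| ≤ 4.
  x = -3: f_y(-3, y) = -3*y**2 - 14*y + 16; no integer root y with |y| ≤ 4.
  x = -2: f_y(-2, y) = -3*y**2 - 10*y + 9; no integer root y with |y| ≤ 4.
  x = -1: f_y(-1, y) = -3*y**2 - 6*y + 4; no integer root y with |y| ≤ 4.
  x = 0: f_y(0, y) = -3*y**2 - 2*y + 1; vanishes at y ∈ {-1}. (0, -1): f_x = -2 ≠ 0.
  x = 1: f_y(1, y) = -3*y**2 + 2*y; vanishes at y ∈ {0}. (1, 0): f_x = 0, f = 0 — SINGULAR.
  x = 2: f_y(2, y) = -3*y**2 + 6*y + 1; no integer root y with |y| ≤ 4.
  x = 3: f_y(3, y) = -3*y**2 + 10*y + 4; no integer root y with |y| ≤ 4.
  x = 4: f_y(4, y) = -3*y**2 + 14*y + 9; no integer root y with |y| ≤ 4.
Only singular point on the grid: (1, 0).
Classify: substitute x = 1 + u, y = 0 + v and expand: f = -2*u**3 + u**2*v + 2*u*v**2 - v**3 + v**2.
No constant or linear terms (consistent with a singular point). Quadratic part: v**2. Cubic part: -2*u**3 + u**2*v + 2*u*v**2 - v**3.
The quadratic part v**2 is a perfect square, so there is a single (double) tangent line v = 0, i.e. y = 0. Restricting the cubic part to that line (v = 0) leaves -2*u**3 ≠ 0, so f is not divisible by v and the branch is v² ≈ 2*u**3 to lowest order — this is a cusp.
Classification: cusp.


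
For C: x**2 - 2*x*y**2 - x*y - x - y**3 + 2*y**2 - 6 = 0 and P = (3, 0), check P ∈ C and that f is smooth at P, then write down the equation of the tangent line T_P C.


Tangent line at P: 5*x - 3*y - 15 = 0.

Step 1: f(3, 0) = 0, so P lies on C.
Step 2: partial derivatives
  f_x(x, y) = 2*x - 2*y**2 - y - 1, f_y(x, y) = -4*x*y - x - 3*y**2 + 4*y.
  f_x(P) = 5, f_y(P) = -3 (gradient nonzero, so P is smooth).
Step 3: tangent line at P: 5·(x − 3) + -3·(y − 0) = 0.
Expanding: 5*x - 3*y - 15 = 0.


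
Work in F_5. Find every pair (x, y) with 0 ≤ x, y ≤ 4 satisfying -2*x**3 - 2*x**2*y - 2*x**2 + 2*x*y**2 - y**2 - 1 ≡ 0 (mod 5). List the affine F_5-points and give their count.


Affine F_5-points: {(0, 2), (0, 3), (1, 0), (1, 2), (2, 0), (2, 1), (3, 4)}; count = 7.

For each of the 25 pairs (x, y) ∈ F_5², evaluate f(x, y) mod 5. Record the zeros.
  x = 0: [0↦4, 1↦3, 2↦0, 3↦0, 4↦3]  zeros at y ∈ {2, 3}
  x = 1: [0↦0, 1↦4, 2↦0, 3↦3, 4↦3]  zeros at y ∈ {0, 2}
  x = 2: [0↦0, 1↦0, 2↦1, 3↦3, 4↦1]  zeros at y ∈ {0, 1}
  x = 3: [0↦2, 1↦4, 2↦1, 3↦3, 4↦0]  zeros at y ∈ {4}
  x = 4: [0↦4, 1↦4, 2↦3, 3↦1, 4↦3]  zeros at y ∈ ∅
Collecting zeros: affine points = {(0, 2), (0, 3), (1, 0), (1, 2), (2, 0), (2, 1), (3, 4)}.
Total count |C(F_5)_aff| = 7.


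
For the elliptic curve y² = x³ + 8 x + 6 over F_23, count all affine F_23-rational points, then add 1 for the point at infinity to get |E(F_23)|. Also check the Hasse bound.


Affine points = {(0, 11), (0, 12), (9, 5), (9, 18), (12, 6), (12, 17), (17, 8), (17, 15), (18, 5), (18, 18), (19, 5), (19, 18), (20, 1), (20, 22)}; affine count = 14; |E(F_23)| = 15.

Discriminant check: Δ ∝ 4a³ + 27b² = 4·8³ + 27·6² = 4·512 + 27·36 ≡ 7 (mod 23). Nonzero ⇒ E is nonsingular.
For each x ∈ F_23, compute rhs = x³ + 8·x + 6 mod 23, then count y ∈ F_23 with y² ≡ rhs.
  x = 0: rhs = 6, matching y values: 11, 12 (2 points).
  x = 1: rhs = 15, matching y values: none (0 points).
  x = 2: rhs = 7, matching y values: none (0 points).
  x = 3: rhs = 11, matching y values: none (0 points).
  x = 4: rhs = 10, matching y values: none (0 points).
  x = 5: rhs = 10, matching y values: none (0 points).
  x = 6: rhs = 17, matching y values: none (0 points).
  x = 7: rhs = 14, matching y values: none (0 points).
  x = 8: rhs = 7, matching y values: none (0 points).
  x = 9: rhs = 2, matching y values: 5, 18 (2 points).
  x = 10: rhs = 5, matching y values: none (0 points).
  x = 11: rhs = 22, matching y values: none (0 points).
  x = 12: rhs = 13, matching y values: 6, 17 (2 points).
  x = 13: rhs = 7, matching y values: none (0 points).
  x = 14: rhs = 10, matching y values: none (0 points).
  x = 15: rhs = 5, matching y values: none (0 points).
  x = 16: rhs = 21, matching y values: none (0 points).
  x = 17: rhs = 18, matching y values: 8, 15 (2 points).
  x = 18: rhs = 2, matching y values: 5, 18 (2 points).
  x = 19: rhs = 2, matching y values: 5, 18 (2 points).
  x = 20: rhs = 1, matching y values: 1, 22 (2 points).
  x = 21: rhs = 5, matching y values: none (0 points).
  x = 22: rhs = 20, matching y values: none (0 points).
Total affine count: 14.
Full point count |E(F_23)| = 14 + 1 = 15.
Hasse bound: |15 − (23+1)| = |-9| = 9 ≤ 2√23 ≈ 9.5917 ✓.


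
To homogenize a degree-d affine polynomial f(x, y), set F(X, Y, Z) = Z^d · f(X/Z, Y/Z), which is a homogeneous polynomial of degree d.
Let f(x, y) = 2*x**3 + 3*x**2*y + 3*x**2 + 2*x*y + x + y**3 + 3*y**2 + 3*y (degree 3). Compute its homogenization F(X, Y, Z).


F(X, Y, Z) = 2*X**3 + 3*X**2*Y + 3*X**2*Z + 2*X*Y*Z + X*Z**2 + Y**3 + 3*Y**2*Z + 3*Y*Z**2

deg(f) = 3.
Substitute x = X/Z, y = Y/Z into f, then multiply by Z^3.
  monomial 2·x^3·y^0 ↦ 2·X^3·Y^0·Z^0.
  monomial 3·x^2·y^1 ↦ 3·X^2·Y^1·Z^0.
  monomial 3·x^2·y^0 ↦ 3·X^2·Y^0·Z^1.
  monomial 2·x^1·y^1 ↦ 2·X^1·Y^1·Z^1.
  monomial 1·x^1·y^0 ↦ 1·X^1·Y^0·Z^2.
  monomial 1·x^0·y^3 ↦ 1·X^0·Y^3·Z^0.
  monomial 3·x^0·y^2 ↦ 3·X^0·Y^2·Z^1.
  monomial 3·x^0·y^1 ↦ 3·X^0·Y^1·Z^2.
Collecting: F(X, Y, Z) = 2*X**3 + 3*X**2*Y + 3*X**2*Z + 2*X*Y*Z + X*Z**2 + Y**3 + 3*Y**2*Z + 3*Y*Z**2.


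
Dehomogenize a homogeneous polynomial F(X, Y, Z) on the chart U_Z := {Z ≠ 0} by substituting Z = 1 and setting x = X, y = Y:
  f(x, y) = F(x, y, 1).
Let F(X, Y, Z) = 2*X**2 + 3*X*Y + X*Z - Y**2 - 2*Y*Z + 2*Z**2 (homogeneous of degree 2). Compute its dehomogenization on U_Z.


f(x, y) = 2*x**2 + 3*x*y + x - y**2 - 2*y + 2

On U_Z we set Z = 1. Each monomial c·X^i·Y^j·Z^k in F becomes c·x^i·y^j·1^k = c·x^i·y^j.
Substituting Z = 1: F(X, Y, 1) = 2*x**2 + 3*x*y + x - y**2 - 2*y + 2.
Note: deg(f) ≤ deg(F) = 2; strict inequality happens when F is divisible by Z (lost terms).


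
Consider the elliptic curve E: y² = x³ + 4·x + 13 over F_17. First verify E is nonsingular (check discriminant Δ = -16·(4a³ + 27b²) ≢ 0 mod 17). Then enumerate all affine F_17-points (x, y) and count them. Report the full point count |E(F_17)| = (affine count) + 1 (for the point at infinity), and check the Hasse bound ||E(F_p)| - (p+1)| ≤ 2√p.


Affine points = {(0, 8), (0, 9), (1, 1), (1, 16), (3, 1), (3, 16), (4, 5), (4, 12), (6, 7), (6, 10), (8, 8), (8, 9), (9, 8), (9, 9), (10, 4), (10, 13), (12, 2), (12, 15), (13, 1), (13, 16), (14, 5), (14, 12), (16, 5), (16, 12)}; affine count = 24; |E(F_17)| = 25.

Discriminant check: Δ ∝ 4a³ + 27b² = 4·4³ + 27·13² = 4·64 + 27·169 ≡ 8 (mod 17). Nonzero ⇒ E is nonsingular.
For each x ∈ F_17, compute rhs = x³ + 4·x + 13 mod 17, then count y ∈ F_17 with y² ≡ rhs.
  x = 0: rhs = 13, matching y values: 8, 9 (2 points).
  x = 1: rhs = 1, matching y values: 1, 16 (2 points).
  x = 2: rhs = 12, matching y values: none (0 points).
  x = 3: rhs = 1, matching y values: 1, 16 (2 points).
  x = 4: rhs = 8, matching y values: 5, 12 (2 points).
  x = 5: rhs = 5, matching y values: none (0 points).
  x = 6: rhs = 15, matching y values: 7, 10 (2 points).
  x = 7: rhs = 10, matching y values: none (0 points).
  x = 8: rhs = 13, matching y values: 8, 9 (2 points).
  x = 9: rhs = 13, matching y values: 8, 9 (2 points).
  x = 10: rhs = 16, matching y values: 4, 13 (2 points).
  x = 11: rhs = 11, matching y values: none (0 points).
  x = 12: rhs = 4, matching y values: 2, 15 (2 points).
  x = 13: rhs = 1, matching y values: 1, 16 (2 points).
  x = 14: rhs = 8, matching y values: 5, 12 (2 points).
  x = 15: rhs = 14, matching y values: none (0 points).
  x = 16: rhs = 8, matching y values: 5, 12 (2 points).
Total affine count: 24.
Full point count |E(F_17)| = 24 + 1 = 25.
Hasse bound: |25 − (17+1)| = |7| = 7 ≤ 2√17 ≈ 8.2462 ✓.


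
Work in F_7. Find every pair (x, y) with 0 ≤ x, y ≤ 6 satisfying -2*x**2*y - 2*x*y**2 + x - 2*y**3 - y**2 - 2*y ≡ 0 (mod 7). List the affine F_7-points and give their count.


Affine F_7-points: {(0, 0), (1, 2), (6, 2)}; count = 3.

For each of the 49 pairs (x, y) ∈ F_7², evaluate f(x, y) mod 7. Record the zeros.
  x = 0: [0↦0, 1↦2, 2↦4, 3↦1, 4↦2, 5↦2, 6↦3]  zeros at y ∈ {0}
  x = 1: [0↦1, 1↦6, 2↦0, 3↦6, 4↦5, 5↦6, 6↦4]  zeros at y ∈ {2}
  x = 2: [0↦2, 1↦6, 2↦2, 3↦6, 4↦6, 5↦4, 6↦2]  zeros at y ∈ ∅
  x = 3: [0↦3, 1↦2, 2↦3, 3↦1, 4↦5, 5↦3, 6↦4]  zeros at y ∈ ∅
  x = 4: [0↦4, 1↦1, 2↦3, 3↦5, 4↦2, 5↦3, 6↦3]  zeros at y ∈ ∅
  x = 5: [0↦5, 1↦3, 2↦2, 3↦4, 4↦4, 5↦4, 6↦6]  zeros at y ∈ ∅
  x = 6: [0↦6, 1↦1, 2↦0, 3↦5, 4↦4, 5↦6, 6↦6]  zeros at y ∈ {2}
Collecting zeros: affine points = {(0, 0), (1, 2), (6, 2)}.
Total count |C(F_7)_aff| = 3.


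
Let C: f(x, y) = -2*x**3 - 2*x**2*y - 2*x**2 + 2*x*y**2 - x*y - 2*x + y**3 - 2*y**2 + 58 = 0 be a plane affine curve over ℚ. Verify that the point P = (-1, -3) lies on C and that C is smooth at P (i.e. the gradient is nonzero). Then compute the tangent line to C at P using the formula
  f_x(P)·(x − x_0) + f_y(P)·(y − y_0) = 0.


Tangent line at P: 5*x + 50*y + 155 = 0.

Step 1: f(-1, -3) = 0, so P lies on C.
Step 2: partial derivatives
  f_x(x, y) = -6*x**2 - 4*x*y - 4*x + 2*y**2 - y - 2, f_y(x, y) = -2*x**2 + 4*x*y - x + 3*y**2 - 4*y.
  f_x(P) = 5, f_y(P) = 50 (gradient nonzero, so P is smooth).
Step 3: tangent line at P: 5·(x − -1) + 50·(y − -3) = 0.
Expanding: 5*x + 50*y + 155 = 0.


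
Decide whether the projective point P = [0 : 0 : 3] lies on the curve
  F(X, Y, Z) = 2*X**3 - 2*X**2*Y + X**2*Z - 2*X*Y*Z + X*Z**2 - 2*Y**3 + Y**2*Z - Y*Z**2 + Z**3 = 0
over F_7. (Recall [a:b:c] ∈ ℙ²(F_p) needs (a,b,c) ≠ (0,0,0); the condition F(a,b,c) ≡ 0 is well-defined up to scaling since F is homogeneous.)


F(0,0,3) ≡ 6 (mod 7); P is NOT on the curve.

Evaluate F(0, 0, 3) term-by-term (mod 7).
  2*X**3 ↦ 2·0·1·1 = 0
  -2*X**2*Y ↦ -2·0·0·1 = 0
  X**2*Z ↦ 1·0·1·3 = 0
  -2*X*Y*Z ↦ -2·0·0·3 = 0
  X*Z**2 ↦ 1·0·1·9 = 0
  -2*Y**3 ↦ -2·1·0·1 = 0
  Y**2*Z ↦ 1·1·0·3 = 0
  -Y*Z**2 ↦ -1·1·0·9 = 0
  Z**3 ↦ 1·1·1·27 = 27
Sum: F(0, 0, 3) = (0) + (0) + (0) + (0) + (0) + (0) + (0) + (0) + (27) = 27.
Reducing mod 7: 27 ≡ 6 (mod 7).
Since F(a, b, c) ≡ 6 ≠ 0 (mod 7), P does NOT lie on the curve.


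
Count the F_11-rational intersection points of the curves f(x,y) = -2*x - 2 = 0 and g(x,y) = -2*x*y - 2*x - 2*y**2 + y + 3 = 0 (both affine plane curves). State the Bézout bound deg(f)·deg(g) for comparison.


Common zeros: {(10, 8), (10, 10)}; count = 2; Bézout bound = 2.

deg(f) = 1, deg(g) = 2, so Bézout bound = 2.
Scan x ∈ F_11. For each x, list the y ∈ F_11 with f(x, y) ≡ 0 and those with g(x, y) ≡ 0 (mod 11); the common zeros in that column are the intersection.
  x = 0: f ≡ 0 at y ∈ ∅; g ≡ 0 at y ∈ {7, 10}; common: ∅.
  x = 1: f ≡ 0 at y ∈ ∅; g ≡ 0 at y ∈ {6, 10}; common: ∅.
  x = 2: f ≡ 0 at y ∈ ∅; g ≡ 0 at y ∈ {5, 10}; common: ∅.
  x = 3: f ≡ 0 at y ∈ ∅; g ≡ 0 at y ∈ {4, 10}; common: ∅.
  x = 4: f ≡ 0 at y ∈ ∅; g ≡ 0 at y ∈ {3, 10}; common: ∅.
  x = 5: f ≡ 0 at y ∈ ∅; g ≡ 0 at y ∈ {2, 10}; common: ∅.
  x = 6: f ≡ 0 at y ∈ ∅; g ≡ 0 at y ∈ {1, 10}; common: ∅.
  x = 7: f ≡ 0 at y ∈ ∅; g ≡ 0 at y ∈ {0, 10}; common: ∅.
  x = 8: f ≡ 0 at y ∈ ∅; g ≡ 0 at y ∈ {10}; common: ∅.
  x = 9: f ≡ 0 at y ∈ ∅; g ≡ 0 at y ∈ {9, 10}; common: ∅.
  x = 10: f ≡ 0 at y ∈ {0, 1, 2, 3, 4, 5, 6, 7, 8, 9, 10}; g ≡ 0 at y ∈ {8, 10}; common: {8, 10}.
Collecting: common zeros = {(10, 8), (10, 10)}, so the count is 2.
Comparison with the Bézout bound: 2 ≤ 2 = deg(f)·deg(g), as expected for curves with no common component (the bound is attained).


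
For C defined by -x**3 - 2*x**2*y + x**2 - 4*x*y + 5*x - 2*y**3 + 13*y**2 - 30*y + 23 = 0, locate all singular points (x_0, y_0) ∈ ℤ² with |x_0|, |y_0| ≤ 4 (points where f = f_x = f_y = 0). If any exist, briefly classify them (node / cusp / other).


Singular points: {(-1, 2)}; classification: cusp.

Compute partial derivatives:
  f_x = -3*x**2 - 4*x*y + 2*x - 4*y + 5.
  f_y = -2*x**2 - 4*x - 6*y**2 + 26*y - 30.
Scan x_0 ∈ {−4, ..., 4}. For each x_0, f_y(x_0, y) is a polynomial in y; find its integer roots y ∈ {−4, ..., 4}, then test f_x and f at those candidates.
  x = -4: f_y(-4, y) = -6*y**2 + 26*y - 46; no integer root y with |y| ≤ 4.
  x = -3: f_y(-3, y) = -6*y**2 + 26*y - 36; no integer root y with |y| ≤ 4.
  x = -2: f_y(-2, y) = -6*y**2 + 26*y - 30; no integer root y with |y| ≤ 4.
  x = -1: f_y(-1, y) = -6*y**2 + 26*y - 28; vanishes at y ∈ {2}. (-1, 2): f_x = 0, f = 0 — SINGULAR.
  x = 0: f_y(0, y) = -6*y**2 + 26*y - 30; no integer root y with |y| ≤ 4.
  x = 1: f_y(1, y) = -6*y**2 + 26*y - 36; no integer root y with |y| ≤ 4.
  x = 2: f_y(2, y) = -6*y**2 + 26*y - 46; no integer root y with |y| ≤ 4.
  x = 3: f_y(3, y) = -6*y**2 + 26*y - 60; no integer root y with |y| ≤ 4.
  x = 4: f_y(4, y) = -6*y**2 + 26*y - 78; no integer root y with |y| ≤ 4.
Only singular point on the grid: (-1, 2).
Classify: substitute x = -1 + u, y = 2 + v and expand: f = -u**3 - 2*u**2*v - 2*v**3 + v**2.
No constant or linear terms (consistent with a singular point). Quadratic part: v**2. Cubic part: -u**3 - 2*u**2*v - 2*v**3.
The quadratic part v**2 is a perfect square, so there is a single (double) tangent line v = 0, i.e. y = 2. Restricting the cubic part to that line (v = 0) leaves -u**3 ≠ 0, so f is not divisible by v and the branch is v² ≈ u**3 to lowest order — this is a cusp.
Classification: cusp.


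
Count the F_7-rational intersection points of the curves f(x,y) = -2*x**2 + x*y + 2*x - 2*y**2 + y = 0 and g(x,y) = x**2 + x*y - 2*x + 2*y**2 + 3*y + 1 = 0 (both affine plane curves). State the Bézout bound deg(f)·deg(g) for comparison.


Common zeros: {(1, 0), (3, 5)}; count = 2; Bézout bound = 4.

deg(f) = 2, deg(g) = 2, so Bézout bound = 4.
Scan x ∈ F_7. For each x, list the y ∈ F_7 with f(x, y) ≡ 0 and those with g(x, y) ≡ 0 (mod 7); the common zeros in that column are the intersection.
  x = 0: f ≡ 0 at y ∈ {0, 4}; g ≡ 0 at y ∈ {3, 6}; common: ∅.
  x = 1: f ≡ 0 at y ∈ {0, 1}; g ≡ 0 at y ∈ {0, 5}; common: {0}.
  x = 2: f ≡ 0 at y ∈ ∅; g ≡ 0 at y ∈ ∅; common: ∅.
  x = 3: f ≡ 0 at y ∈ {4, 5}; g ≡ 0 at y ∈ {5, 6}; common: {5}.
  x = 4: f ≡ 0 at y ∈ {1, 5}; g ≡ 0 at y ∈ ∅; common: ∅.
  x = 5: f ≡ 0 at y ∈ ∅; g ≡ 0 at y ∈ ∅; common: ∅.
  x = 6: f ≡ 0 at y ∈ ∅; g ≡ 0 at y ∈ {3}; common: ∅.
Collecting: common zeros = {(1, 0), (3, 5)}, so the count is 2.
Comparison with the Bézout bound: 2 ≤ 4 = deg(f)·deg(g), as expected for curves with no common component (the affine F_7-count falls short of the bound because intersections may lie at infinity, over extension fields, or carry multiplicity).


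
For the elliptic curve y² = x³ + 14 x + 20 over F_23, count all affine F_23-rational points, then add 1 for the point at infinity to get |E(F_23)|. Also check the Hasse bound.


Affine points = {(1, 9), (1, 14), (4, 5), (4, 18), (5, 10), (5, 13), (7, 1), (7, 22), (8, 0), (9, 1), (9, 22), (14, 4), (14, 19), (16, 4), (16, 19), (18, 3), (18, 20)}; affine count = 17; |E(F_23)| = 18.

Discriminant check: Δ ∝ 4a³ + 27b² = 4·14³ + 27·20² = 4·2744 + 27·400 ≡ 18 (mod 23). Nonzero ⇒ E is nonsingular.
For each x ∈ F_23, compute rhs = x³ + 14·x + 20 mod 23, then count y ∈ F_23 with y² ≡ rhs.
  x = 0: rhs = 20, matching y values: none (0 points).
  x = 1: rhs = 12, matching y values: 9, 14 (2 points).
  x = 2: rhs = 10, matching y values: none (0 points).
  x = 3: rhs = 20, matching y values: none (0 points).
  x = 4: rhs = 2, matching y values: 5, 18 (2 points).
  x = 5: rhs = 8, matching y values: 10, 13 (2 points).
  x = 6: rhs = 21, matching y values: none (0 points).
  x = 7: rhs = 1, matching y values: 1, 22 (2 points).
  x = 8: rhs = 0, matching y values: 0 (1 points).
  x = 9: rhs = 1, matching y values: 1, 22 (2 points).
  x = 10: rhs = 10, matching y values: none (0 points).
  x = 11: rhs = 10, matching y values: none (0 points).
  x = 12: rhs = 7, matching y values: none (0 points).
  x = 13: rhs = 7, matching y values: none (0 points).
  x = 14: rhs = 16, matching y values: 4, 19 (2 points).
  x = 15: rhs = 17, matching y values: none (0 points).
  x = 16: rhs = 16, matching y values: 4, 19 (2 points).
  x = 17: rhs = 19, matching y values: none (0 points).
  x = 18: rhs = 9, matching y values: 3, 20 (2 points).
  x = 19: rhs = 15, matching y values: none (0 points).
  x = 20: rhs = 20, matching y values: none (0 points).
  x = 21: rhs = 7, matching y values: none (0 points).
  x = 22: rhs = 5, matching y values: none (0 points).
Total affine count: 17.
Full point count |E(F_23)| = 17 + 1 = 18.
Hasse bound: |18 − (23+1)| = |-6| = 6 ≤ 2√23 ≈ 9.5917 ✓.
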